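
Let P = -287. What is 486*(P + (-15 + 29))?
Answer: -132678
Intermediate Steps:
486*(P + (-15 + 29)) = 486*(-287 + (-15 + 29)) = 486*(-287 + 14) = 486*(-273) = -132678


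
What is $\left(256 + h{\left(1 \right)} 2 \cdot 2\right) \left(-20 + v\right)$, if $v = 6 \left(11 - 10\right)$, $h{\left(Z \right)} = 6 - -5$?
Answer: $-4200$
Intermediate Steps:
$h{\left(Z \right)} = 11$ ($h{\left(Z \right)} = 6 + 5 = 11$)
$v = 6$ ($v = 6 \cdot 1 = 6$)
$\left(256 + h{\left(1 \right)} 2 \cdot 2\right) \left(-20 + v\right) = \left(256 + 11 \cdot 2 \cdot 2\right) \left(-20 + 6\right) = \left(256 + 22 \cdot 2\right) \left(-14\right) = \left(256 + 44\right) \left(-14\right) = 300 \left(-14\right) = -4200$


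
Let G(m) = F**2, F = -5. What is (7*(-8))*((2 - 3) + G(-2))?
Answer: -1344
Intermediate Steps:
G(m) = 25 (G(m) = (-5)**2 = 25)
(7*(-8))*((2 - 3) + G(-2)) = (7*(-8))*((2 - 3) + 25) = -56*(-1 + 25) = -56*24 = -1344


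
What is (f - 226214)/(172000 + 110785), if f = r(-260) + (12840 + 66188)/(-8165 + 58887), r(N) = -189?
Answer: -5741766969/7171710385 ≈ -0.80061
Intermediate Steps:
f = -4753715/25361 (f = -189 + (12840 + 66188)/(-8165 + 58887) = -189 + 79028/50722 = -189 + 79028*(1/50722) = -189 + 39514/25361 = -4753715/25361 ≈ -187.44)
(f - 226214)/(172000 + 110785) = (-4753715/25361 - 226214)/(172000 + 110785) = -5741766969/25361/282785 = -5741766969/25361*1/282785 = -5741766969/7171710385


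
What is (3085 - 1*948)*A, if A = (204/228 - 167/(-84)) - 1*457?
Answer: -1548835627/1596 ≈ -9.7045e+5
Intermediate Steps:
A = -724771/1596 (A = (204*(1/228) - 167*(-1/84)) - 457 = (17/19 + 167/84) - 457 = 4601/1596 - 457 = -724771/1596 ≈ -454.12)
(3085 - 1*948)*A = (3085 - 1*948)*(-724771/1596) = (3085 - 948)*(-724771/1596) = 2137*(-724771/1596) = -1548835627/1596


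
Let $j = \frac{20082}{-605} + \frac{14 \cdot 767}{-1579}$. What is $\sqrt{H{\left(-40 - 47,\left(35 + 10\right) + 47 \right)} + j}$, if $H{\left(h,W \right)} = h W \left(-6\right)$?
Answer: $\frac{2 \sqrt{90474491594810}}{86845} \approx 219.05$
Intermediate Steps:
$j = - \frac{38205968}{955295}$ ($j = 20082 \left(- \frac{1}{605}\right) + 10738 \left(- \frac{1}{1579}\right) = - \frac{20082}{605} - \frac{10738}{1579} = - \frac{38205968}{955295} \approx -39.994$)
$H{\left(h,W \right)} = - 6 W h$ ($H{\left(h,W \right)} = W h \left(-6\right) = - 6 W h$)
$\sqrt{H{\left(-40 - 47,\left(35 + 10\right) + 47 \right)} + j} = \sqrt{- 6 \left(\left(35 + 10\right) + 47\right) \left(-40 - 47\right) - \frac{38205968}{955295}} = \sqrt{\left(-6\right) \left(45 + 47\right) \left(-87\right) - \frac{38205968}{955295}} = \sqrt{\left(-6\right) 92 \left(-87\right) - \frac{38205968}{955295}} = \sqrt{48024 - \frac{38205968}{955295}} = \sqrt{\frac{45838881112}{955295}} = \frac{2 \sqrt{90474491594810}}{86845}$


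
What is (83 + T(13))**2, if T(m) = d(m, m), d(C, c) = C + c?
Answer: 11881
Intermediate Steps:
T(m) = 2*m (T(m) = m + m = 2*m)
(83 + T(13))**2 = (83 + 2*13)**2 = (83 + 26)**2 = 109**2 = 11881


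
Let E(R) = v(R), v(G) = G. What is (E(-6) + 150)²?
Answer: 20736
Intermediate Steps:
E(R) = R
(E(-6) + 150)² = (-6 + 150)² = 144² = 20736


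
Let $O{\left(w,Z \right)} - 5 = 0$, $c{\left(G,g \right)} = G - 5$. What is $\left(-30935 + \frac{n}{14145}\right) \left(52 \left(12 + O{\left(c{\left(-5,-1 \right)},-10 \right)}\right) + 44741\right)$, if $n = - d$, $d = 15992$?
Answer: $- \frac{3993023048875}{2829} \approx -1.4115 \cdot 10^{9}$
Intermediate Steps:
$c{\left(G,g \right)} = -5 + G$ ($c{\left(G,g \right)} = G - 5 = -5 + G$)
$O{\left(w,Z \right)} = 5$ ($O{\left(w,Z \right)} = 5 + 0 = 5$)
$n = -15992$ ($n = \left(-1\right) 15992 = -15992$)
$\left(-30935 + \frac{n}{14145}\right) \left(52 \left(12 + O{\left(c{\left(-5,-1 \right)},-10 \right)}\right) + 44741\right) = \left(-30935 - \frac{15992}{14145}\right) \left(52 \left(12 + 5\right) + 44741\right) = \left(-30935 - \frac{15992}{14145}\right) \left(52 \cdot 17 + 44741\right) = \left(-30935 - \frac{15992}{14145}\right) \left(884 + 44741\right) = \left(- \frac{437591567}{14145}\right) 45625 = - \frac{3993023048875}{2829}$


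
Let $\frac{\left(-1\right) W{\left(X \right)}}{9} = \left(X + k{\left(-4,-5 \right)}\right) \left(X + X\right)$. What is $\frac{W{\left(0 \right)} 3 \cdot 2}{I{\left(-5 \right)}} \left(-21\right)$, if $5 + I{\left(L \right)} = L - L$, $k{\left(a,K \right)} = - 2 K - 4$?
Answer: $0$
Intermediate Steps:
$k{\left(a,K \right)} = -4 - 2 K$
$I{\left(L \right)} = -5$ ($I{\left(L \right)} = -5 + \left(L - L\right) = -5 + 0 = -5$)
$W{\left(X \right)} = - 18 X \left(6 + X\right)$ ($W{\left(X \right)} = - 9 \left(X - -6\right) \left(X + X\right) = - 9 \left(X + \left(-4 + 10\right)\right) 2 X = - 9 \left(X + 6\right) 2 X = - 9 \left(6 + X\right) 2 X = - 9 \cdot 2 X \left(6 + X\right) = - 18 X \left(6 + X\right)$)
$\frac{W{\left(0 \right)} 3 \cdot 2}{I{\left(-5 \right)}} \left(-21\right) = \frac{\left(-18\right) 0 \left(6 + 0\right) 3 \cdot 2}{-5} \left(-21\right) = \left(-18\right) 0 \cdot 6 \cdot 3 \cdot 2 \left(- \frac{1}{5}\right) \left(-21\right) = 0 \cdot 3 \cdot 2 \left(- \frac{1}{5}\right) \left(-21\right) = 0 \cdot 2 \left(- \frac{1}{5}\right) \left(-21\right) = 0 \left(- \frac{1}{5}\right) \left(-21\right) = 0 \left(-21\right) = 0$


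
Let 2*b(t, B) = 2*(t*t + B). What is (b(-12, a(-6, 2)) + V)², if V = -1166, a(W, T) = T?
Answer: 1040400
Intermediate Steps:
b(t, B) = B + t² (b(t, B) = (2*(t*t + B))/2 = (2*(t² + B))/2 = (2*(B + t²))/2 = (2*B + 2*t²)/2 = B + t²)
(b(-12, a(-6, 2)) + V)² = ((2 + (-12)²) - 1166)² = ((2 + 144) - 1166)² = (146 - 1166)² = (-1020)² = 1040400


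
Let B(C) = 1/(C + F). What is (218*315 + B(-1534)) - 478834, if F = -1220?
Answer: -1129591657/2754 ≈ -4.1016e+5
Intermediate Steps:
B(C) = 1/(-1220 + C) (B(C) = 1/(C - 1220) = 1/(-1220 + C))
(218*315 + B(-1534)) - 478834 = (218*315 + 1/(-1220 - 1534)) - 478834 = (68670 + 1/(-2754)) - 478834 = (68670 - 1/2754) - 478834 = 189117179/2754 - 478834 = -1129591657/2754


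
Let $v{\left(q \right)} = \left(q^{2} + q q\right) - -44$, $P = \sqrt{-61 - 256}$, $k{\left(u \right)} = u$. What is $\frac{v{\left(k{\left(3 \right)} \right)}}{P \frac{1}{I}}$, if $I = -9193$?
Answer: $1798 i \sqrt{317} \approx 32012.0 i$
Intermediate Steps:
$P = i \sqrt{317}$ ($P = \sqrt{-317} = i \sqrt{317} \approx 17.805 i$)
$v{\left(q \right)} = 44 + 2 q^{2}$ ($v{\left(q \right)} = \left(q^{2} + q^{2}\right) + 44 = 2 q^{2} + 44 = 44 + 2 q^{2}$)
$\frac{v{\left(k{\left(3 \right)} \right)}}{P \frac{1}{I}} = \frac{44 + 2 \cdot 3^{2}}{i \sqrt{317} \frac{1}{-9193}} = \frac{44 + 2 \cdot 9}{i \sqrt{317} \left(- \frac{1}{9193}\right)} = \frac{44 + 18}{\left(- \frac{1}{9193}\right) i \sqrt{317}} = 62 \cdot 29 i \sqrt{317} = 1798 i \sqrt{317}$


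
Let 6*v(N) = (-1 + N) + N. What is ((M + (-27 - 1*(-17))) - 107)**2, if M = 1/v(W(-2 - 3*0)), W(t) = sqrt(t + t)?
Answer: 3979449/289 + 95760*I/289 ≈ 13770.0 + 331.35*I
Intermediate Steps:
W(t) = sqrt(2)*sqrt(t) (W(t) = sqrt(2*t) = sqrt(2)*sqrt(t))
v(N) = -1/6 + N/3 (v(N) = ((-1 + N) + N)/6 = (-1 + 2*N)/6 = -1/6 + N/3)
M = 36*(-1/6 - 2*I/3)/17 (M = 1/(-1/6 + (sqrt(2)*sqrt(-2 - 3*0))/3) = 1/(-1/6 + (sqrt(2)*sqrt(-2 + 0))/3) = 1/(-1/6 + (sqrt(2)*sqrt(-2))/3) = 1/(-1/6 + (sqrt(2)*(I*sqrt(2)))/3) = 1/(-1/6 + (2*I)/3) = 1/(-1/6 + 2*I/3) = 36*(-1/6 - 2*I/3)/17 ≈ -0.35294 - 1.4118*I)
((M + (-27 - 1*(-17))) - 107)**2 = (((-6/17 - 24*I/17) + (-27 - 1*(-17))) - 107)**2 = (((-6/17 - 24*I/17) + (-27 + 17)) - 107)**2 = (((-6/17 - 24*I/17) - 10) - 107)**2 = ((-176/17 - 24*I/17) - 107)**2 = (-1995/17 - 24*I/17)**2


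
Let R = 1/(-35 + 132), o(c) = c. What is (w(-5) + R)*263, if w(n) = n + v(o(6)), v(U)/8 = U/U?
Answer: 76796/97 ≈ 791.71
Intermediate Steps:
v(U) = 8 (v(U) = 8*(U/U) = 8*1 = 8)
w(n) = 8 + n (w(n) = n + 8 = 8 + n)
R = 1/97 ≈ 0.010309
(w(-5) + R)*263 = ((8 - 5) + 1/97)*263 = (3 + 1/97)*263 = (292/97)*263 = 76796/97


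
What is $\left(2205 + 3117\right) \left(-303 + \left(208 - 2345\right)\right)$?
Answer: $-12985680$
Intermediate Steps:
$\left(2205 + 3117\right) \left(-303 + \left(208 - 2345\right)\right) = 5322 \left(-303 - 2137\right) = 5322 \left(-2440\right) = -12985680$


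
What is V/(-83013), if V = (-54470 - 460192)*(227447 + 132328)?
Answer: 61720840350/27671 ≈ 2.2305e+6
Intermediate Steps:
V = -185162521050 (V = -514662*359775 = -185162521050)
V/(-83013) = -185162521050/(-83013) = -185162521050*(-1/83013) = 61720840350/27671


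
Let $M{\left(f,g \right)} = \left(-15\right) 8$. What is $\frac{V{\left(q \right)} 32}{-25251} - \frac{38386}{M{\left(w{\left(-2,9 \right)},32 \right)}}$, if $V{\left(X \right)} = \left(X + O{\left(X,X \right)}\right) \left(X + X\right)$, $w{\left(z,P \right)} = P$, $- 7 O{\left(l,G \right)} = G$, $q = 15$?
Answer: $\frac{1129104367}{3535140} \approx 319.39$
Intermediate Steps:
$O{\left(l,G \right)} = - \frac{G}{7}$
$M{\left(f,g \right)} = -120$
$V{\left(X \right)} = \frac{12 X^{2}}{7}$ ($V{\left(X \right)} = \left(X - \frac{X}{7}\right) \left(X + X\right) = \frac{6 X}{7} \cdot 2 X = \frac{12 X^{2}}{7}$)
$\frac{V{\left(q \right)} 32}{-25251} - \frac{38386}{M{\left(w{\left(-2,9 \right)},32 \right)}} = \frac{\frac{12 \cdot 15^{2}}{7} \cdot 32}{-25251} - \frac{38386}{-120} = \frac{12}{7} \cdot 225 \cdot 32 \left(- \frac{1}{25251}\right) - - \frac{19193}{60} = \frac{2700}{7} \cdot 32 \left(- \frac{1}{25251}\right) + \frac{19193}{60} = \frac{86400}{7} \left(- \frac{1}{25251}\right) + \frac{19193}{60} = - \frac{28800}{58919} + \frac{19193}{60} = \frac{1129104367}{3535140}$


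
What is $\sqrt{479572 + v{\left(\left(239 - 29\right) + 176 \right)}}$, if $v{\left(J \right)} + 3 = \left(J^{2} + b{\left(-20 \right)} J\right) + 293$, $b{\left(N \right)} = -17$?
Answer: $6 \sqrt{17286} \approx 788.86$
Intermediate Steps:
$v{\left(J \right)} = 290 + J^{2} - 17 J$ ($v{\left(J \right)} = -3 + \left(\left(J^{2} - 17 J\right) + 293\right) = -3 + \left(293 + J^{2} - 17 J\right) = 290 + J^{2} - 17 J$)
$\sqrt{479572 + v{\left(\left(239 - 29\right) + 176 \right)}} = \sqrt{479572 + \left(290 + \left(\left(239 - 29\right) + 176\right)^{2} - 17 \left(\left(239 - 29\right) + 176\right)\right)} = \sqrt{479572 + \left(290 + \left(210 + 176\right)^{2} - 17 \left(210 + 176\right)\right)} = \sqrt{479572 + \left(290 + 386^{2} - 6562\right)} = \sqrt{479572 + \left(290 + 148996 - 6562\right)} = \sqrt{479572 + 142724} = \sqrt{622296} = 6 \sqrt{17286}$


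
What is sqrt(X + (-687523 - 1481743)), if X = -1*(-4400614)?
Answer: 2*sqrt(557837) ≈ 1493.8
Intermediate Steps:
X = 4400614
sqrt(X + (-687523 - 1481743)) = sqrt(4400614 + (-687523 - 1481743)) = sqrt(4400614 - 2169266) = sqrt(2231348) = 2*sqrt(557837)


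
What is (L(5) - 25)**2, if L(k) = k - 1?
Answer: 441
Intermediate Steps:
L(k) = -1 + k
(L(5) - 25)**2 = ((-1 + 5) - 25)**2 = (4 - 25)**2 = (-21)**2 = 441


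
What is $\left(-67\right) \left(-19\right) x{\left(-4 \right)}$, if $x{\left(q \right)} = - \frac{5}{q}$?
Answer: $\frac{6365}{4} \approx 1591.3$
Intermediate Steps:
$\left(-67\right) \left(-19\right) x{\left(-4 \right)} = \left(-67\right) \left(-19\right) \left(- \frac{5}{-4}\right) = 1273 \left(\left(-5\right) \left(- \frac{1}{4}\right)\right) = 1273 \cdot \frac{5}{4} = \frac{6365}{4}$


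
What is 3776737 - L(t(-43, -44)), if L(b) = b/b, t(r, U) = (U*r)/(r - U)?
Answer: 3776736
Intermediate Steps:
t(r, U) = U*r/(r - U)
L(b) = 1
3776737 - L(t(-43, -44)) = 3776737 - 1*1 = 3776737 - 1 = 3776736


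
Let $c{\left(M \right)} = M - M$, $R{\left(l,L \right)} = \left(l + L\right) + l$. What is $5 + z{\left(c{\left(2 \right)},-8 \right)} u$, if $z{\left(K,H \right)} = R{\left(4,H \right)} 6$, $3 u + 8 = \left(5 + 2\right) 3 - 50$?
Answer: $5$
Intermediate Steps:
$R{\left(l,L \right)} = L + 2 l$ ($R{\left(l,L \right)} = \left(L + l\right) + l = L + 2 l$)
$c{\left(M \right)} = 0$
$u = - \frac{37}{3}$ ($u = - \frac{8}{3} + \frac{\left(5 + 2\right) 3 - 50}{3} = - \frac{8}{3} + \frac{7 \cdot 3 - 50}{3} = - \frac{8}{3} + \frac{21 - 50}{3} = - \frac{8}{3} + \frac{1}{3} \left(-29\right) = - \frac{8}{3} - \frac{29}{3} = - \frac{37}{3} \approx -12.333$)
$z{\left(K,H \right)} = 48 + 6 H$ ($z{\left(K,H \right)} = \left(H + 2 \cdot 4\right) 6 = \left(H + 8\right) 6 = \left(8 + H\right) 6 = 48 + 6 H$)
$5 + z{\left(c{\left(2 \right)},-8 \right)} u = 5 + \left(48 + 6 \left(-8\right)\right) \left(- \frac{37}{3}\right) = 5 + \left(48 - 48\right) \left(- \frac{37}{3}\right) = 5 + 0 \left(- \frac{37}{3}\right) = 5 + 0 = 5$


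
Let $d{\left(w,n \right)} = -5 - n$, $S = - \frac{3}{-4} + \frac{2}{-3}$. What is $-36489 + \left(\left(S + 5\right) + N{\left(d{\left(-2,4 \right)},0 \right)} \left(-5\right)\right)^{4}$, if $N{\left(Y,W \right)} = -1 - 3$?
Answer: $\frac{7451905297}{20736} \approx 3.5937 \cdot 10^{5}$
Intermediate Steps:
$S = \frac{1}{12}$ ($S = \left(-3\right) \left(- \frac{1}{4}\right) + 2 \left(- \frac{1}{3}\right) = \frac{3}{4} - \frac{2}{3} = \frac{1}{12} \approx 0.083333$)
$N{\left(Y,W \right)} = -4$ ($N{\left(Y,W \right)} = -1 - 3 = -4$)
$-36489 + \left(\left(S + 5\right) + N{\left(d{\left(-2,4 \right)},0 \right)} \left(-5\right)\right)^{4} = -36489 + \left(\left(\frac{1}{12} + 5\right) - -20\right)^{4} = -36489 + \left(\frac{61}{12} + 20\right)^{4} = -36489 + \left(\frac{301}{12}\right)^{4} = -36489 + \frac{8208541201}{20736} = \frac{7451905297}{20736}$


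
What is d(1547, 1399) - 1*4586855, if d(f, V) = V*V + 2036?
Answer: -2627618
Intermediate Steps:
d(f, V) = 2036 + V² (d(f, V) = V² + 2036 = 2036 + V²)
d(1547, 1399) - 1*4586855 = (2036 + 1399²) - 1*4586855 = (2036 + 1957201) - 4586855 = 1959237 - 4586855 = -2627618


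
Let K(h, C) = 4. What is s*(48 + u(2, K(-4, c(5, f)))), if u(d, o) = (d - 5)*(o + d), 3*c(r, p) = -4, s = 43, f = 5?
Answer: 1290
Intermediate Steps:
c(r, p) = -4/3 (c(r, p) = (1/3)*(-4) = -4/3)
u(d, o) = (-5 + d)*(d + o)
s*(48 + u(2, K(-4, c(5, f)))) = 43*(48 + (2**2 - 5*2 - 5*4 + 2*4)) = 43*(48 + (4 - 10 - 20 + 8)) = 43*(48 - 18) = 43*30 = 1290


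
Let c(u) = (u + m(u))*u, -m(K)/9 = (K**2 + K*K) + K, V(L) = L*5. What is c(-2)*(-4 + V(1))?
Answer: 112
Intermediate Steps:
V(L) = 5*L
m(K) = -18*K**2 - 9*K (m(K) = -9*((K**2 + K*K) + K) = -9*((K**2 + K**2) + K) = -9*(2*K**2 + K) = -9*(K + 2*K**2) = -18*K**2 - 9*K)
c(u) = u*(u - 9*u*(1 + 2*u)) (c(u) = (u - 9*u*(1 + 2*u))*u = u*(u - 9*u*(1 + 2*u)))
c(-2)*(-4 + V(1)) = ((-2)**2*(-8 - 18*(-2)))*(-4 + 5*1) = (4*(-8 + 36))*(-4 + 5) = (4*28)*1 = 112*1 = 112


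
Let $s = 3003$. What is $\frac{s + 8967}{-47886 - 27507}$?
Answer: $- \frac{1330}{8377} \approx -0.15877$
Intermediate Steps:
$\frac{s + 8967}{-47886 - 27507} = \frac{3003 + 8967}{-47886 - 27507} = \frac{11970}{-75393} = 11970 \left(- \frac{1}{75393}\right) = - \frac{1330}{8377}$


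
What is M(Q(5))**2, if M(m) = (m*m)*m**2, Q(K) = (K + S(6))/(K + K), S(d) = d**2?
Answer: 7984925229121/100000000 ≈ 79849.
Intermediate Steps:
Q(K) = (36 + K)/(2*K) (Q(K) = (K + 6**2)/(K + K) = (K + 36)/((2*K)) = (36 + K)*(1/(2*K)) = (36 + K)/(2*K))
M(m) = m**4 (M(m) = m**2*m**2 = m**4)
M(Q(5))**2 = (((1/2)*(36 + 5)/5)**4)**2 = (((1/2)*(1/5)*41)**4)**2 = ((41/10)**4)**2 = (2825761/10000)**2 = 7984925229121/100000000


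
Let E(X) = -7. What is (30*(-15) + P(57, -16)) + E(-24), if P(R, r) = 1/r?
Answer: -7313/16 ≈ -457.06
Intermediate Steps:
(30*(-15) + P(57, -16)) + E(-24) = (30*(-15) + 1/(-16)) - 7 = (-450 - 1/16) - 7 = -7201/16 - 7 = -7313/16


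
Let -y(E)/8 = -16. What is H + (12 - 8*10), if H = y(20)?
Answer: 60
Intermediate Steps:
y(E) = 128 (y(E) = -8*(-16) = 128)
H = 128
H + (12 - 8*10) = 128 + (12 - 8*10) = 128 + (12 - 80) = 128 - 68 = 60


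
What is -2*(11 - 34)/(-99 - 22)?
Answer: -46/121 ≈ -0.38017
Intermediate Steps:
-2*(11 - 34)/(-99 - 22) = -(-46)/(-121) = -(-46)*(-1)/121 = -2*23/121 = -46/121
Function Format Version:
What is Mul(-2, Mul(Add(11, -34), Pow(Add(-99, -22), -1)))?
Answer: Rational(-46, 121) ≈ -0.38017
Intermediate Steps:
Mul(-2, Mul(Add(11, -34), Pow(Add(-99, -22), -1))) = Mul(-2, Mul(-23, Pow(-121, -1))) = Mul(-2, Mul(-23, Rational(-1, 121))) = Mul(-2, Rational(23, 121)) = Rational(-46, 121)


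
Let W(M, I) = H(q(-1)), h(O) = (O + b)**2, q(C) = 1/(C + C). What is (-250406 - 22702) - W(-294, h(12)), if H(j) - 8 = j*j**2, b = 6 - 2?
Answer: -2184927/8 ≈ -2.7312e+5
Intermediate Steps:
b = 4
q(C) = 1/(2*C)
h(O) = (4 + O)**2 (h(O) = (O + 4)**2 = (4 + O)**2)
H(j) = 8 + j**3 (H(j) = 8 + j*j**2 = 8 + j**3)
W(M, I) = 63/8 (W(M, I) = 8 + ((1/2)/(-1))**3 = 8 + ((1/2)*(-1))**3 = 8 + (-1/2)**3 = 8 - 1/8 = 63/8)
(-250406 - 22702) - W(-294, h(12)) = (-250406 - 22702) - 1*63/8 = -273108 - 63/8 = -2184927/8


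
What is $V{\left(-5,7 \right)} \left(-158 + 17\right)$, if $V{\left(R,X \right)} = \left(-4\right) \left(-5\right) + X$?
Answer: $-3807$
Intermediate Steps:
$V{\left(R,X \right)} = 20 + X$
$V{\left(-5,7 \right)} \left(-158 + 17\right) = \left(20 + 7\right) \left(-158 + 17\right) = 27 \left(-141\right) = -3807$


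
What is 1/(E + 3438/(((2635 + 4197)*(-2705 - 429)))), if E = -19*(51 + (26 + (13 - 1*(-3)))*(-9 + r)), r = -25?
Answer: 10705744/280094378553 ≈ 3.8222e-5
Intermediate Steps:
E = 26163 (E = -19*(51 + (26 + (13 - 1*(-3)))*(-9 - 25)) = -19*(51 + (26 + (13 + 3))*(-34)) = -19*(51 + (26 + 16)*(-34)) = -19*(51 + 42*(-34)) = -19*(51 - 1428) = -19*(-1377) = 26163)
1/(E + 3438/(((2635 + 4197)*(-2705 - 429)))) = 1/(26163 + 3438/(((2635 + 4197)*(-2705 - 429)))) = 1/(26163 + 3438/((6832*(-3134)))) = 1/(26163 + 3438/(-21411488)) = 1/(26163 + 3438*(-1/21411488)) = 1/(26163 - 1719/10705744) = 1/(280094378553/10705744) = 10705744/280094378553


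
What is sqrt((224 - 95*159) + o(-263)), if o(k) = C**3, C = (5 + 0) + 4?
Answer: 2*I*sqrt(3538) ≈ 118.96*I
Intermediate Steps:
C = 9 (C = 5 + 4 = 9)
o(k) = 729 (o(k) = 9**3 = 729)
sqrt((224 - 95*159) + o(-263)) = sqrt((224 - 95*159) + 729) = sqrt((224 - 15105) + 729) = sqrt(-14881 + 729) = sqrt(-14152) = 2*I*sqrt(3538)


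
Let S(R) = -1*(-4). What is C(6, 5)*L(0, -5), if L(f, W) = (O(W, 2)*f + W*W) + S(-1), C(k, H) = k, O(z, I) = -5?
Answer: 174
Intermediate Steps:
S(R) = 4
L(f, W) = 4 + W² - 5*f (L(f, W) = (-5*f + W*W) + 4 = (-5*f + W²) + 4 = (W² - 5*f) + 4 = 4 + W² - 5*f)
C(6, 5)*L(0, -5) = 6*(4 + (-5)² - 5*0) = 6*(4 + 25 + 0) = 6*29 = 174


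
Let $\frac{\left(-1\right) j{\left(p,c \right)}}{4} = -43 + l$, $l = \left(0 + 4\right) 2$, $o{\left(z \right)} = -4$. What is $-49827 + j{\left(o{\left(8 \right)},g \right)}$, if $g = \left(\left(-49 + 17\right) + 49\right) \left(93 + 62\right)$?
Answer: $-49687$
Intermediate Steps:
$l = 8$ ($l = 4 \cdot 2 = 8$)
$g = 2635$ ($g = \left(-32 + 49\right) 155 = 17 \cdot 155 = 2635$)
$j{\left(p,c \right)} = 140$ ($j{\left(p,c \right)} = - 4 \left(-43 + 8\right) = \left(-4\right) \left(-35\right) = 140$)
$-49827 + j{\left(o{\left(8 \right)},g \right)} = -49827 + 140 = -49687$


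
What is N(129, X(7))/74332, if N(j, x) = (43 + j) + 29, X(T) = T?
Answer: 201/74332 ≈ 0.0027041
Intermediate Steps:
N(j, x) = 72 + j
N(129, X(7))/74332 = (72 + 129)/74332 = 201*(1/74332) = 201/74332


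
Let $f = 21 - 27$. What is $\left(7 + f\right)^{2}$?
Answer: $1$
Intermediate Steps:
$f = -6$
$\left(7 + f\right)^{2} = \left(7 - 6\right)^{2} = 1^{2} = 1$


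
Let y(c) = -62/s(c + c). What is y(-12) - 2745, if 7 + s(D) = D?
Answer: -2743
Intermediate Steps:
s(D) = -7 + D
y(c) = -62/(-7 + 2*c) (y(c) = -62/(-7 + (c + c)) = -62/(-7 + 2*c))
y(-12) - 2745 = -62/(-7 + 2*(-12)) - 2745 = -62/(-7 - 24) - 2745 = -62/(-31) - 2745 = -62*(-1/31) - 2745 = 2 - 2745 = -2743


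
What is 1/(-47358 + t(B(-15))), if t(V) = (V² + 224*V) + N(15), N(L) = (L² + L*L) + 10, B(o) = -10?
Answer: -1/49038 ≈ -2.0392e-5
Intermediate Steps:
N(L) = 10 + 2*L² (N(L) = (L² + L²) + 10 = 2*L² + 10 = 10 + 2*L²)
t(V) = 460 + V² + 224*V (t(V) = (V² + 224*V) + (10 + 2*15²) = (V² + 224*V) + (10 + 2*225) = (V² + 224*V) + (10 + 450) = (V² + 224*V) + 460 = 460 + V² + 224*V)
1/(-47358 + t(B(-15))) = 1/(-47358 + (460 + (-10)² + 224*(-10))) = 1/(-47358 + (460 + 100 - 2240)) = 1/(-47358 - 1680) = 1/(-49038) = -1/49038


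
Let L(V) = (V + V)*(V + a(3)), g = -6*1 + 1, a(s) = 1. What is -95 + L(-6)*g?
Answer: -395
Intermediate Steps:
g = -5 (g = -6 + 1 = -5)
L(V) = 2*V*(1 + V) (L(V) = (V + V)*(V + 1) = (2*V)*(1 + V) = 2*V*(1 + V))
-95 + L(-6)*g = -95 + (2*(-6)*(1 - 6))*(-5) = -95 + (2*(-6)*(-5))*(-5) = -95 + 60*(-5) = -95 - 300 = -395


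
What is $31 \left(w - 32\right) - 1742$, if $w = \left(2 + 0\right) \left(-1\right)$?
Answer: $-2796$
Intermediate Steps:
$w = -2$ ($w = 2 \left(-1\right) = -2$)
$31 \left(w - 32\right) - 1742 = 31 \left(-2 - 32\right) - 1742 = 31 \left(-34\right) - 1742 = -1054 - 1742 = -2796$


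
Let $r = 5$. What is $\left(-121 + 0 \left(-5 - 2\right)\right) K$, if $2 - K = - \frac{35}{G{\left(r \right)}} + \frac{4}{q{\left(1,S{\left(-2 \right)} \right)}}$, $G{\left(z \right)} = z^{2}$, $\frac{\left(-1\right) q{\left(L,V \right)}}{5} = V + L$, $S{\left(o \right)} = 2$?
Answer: $- \frac{1331}{3} \approx -443.67$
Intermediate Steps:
$q{\left(L,V \right)} = - 5 L - 5 V$ ($q{\left(L,V \right)} = - 5 \left(V + L\right) = - 5 \left(L + V\right) = - 5 L - 5 V$)
$K = \frac{11}{3}$ ($K = 2 - \left(- \frac{35}{5^{2}} + \frac{4}{\left(-5\right) 1 - 10}\right) = 2 - \left(- \frac{35}{25} + \frac{4}{-5 - 10}\right) = 2 - \left(\left(-35\right) \frac{1}{25} + \frac{4}{-15}\right) = 2 - \left(- \frac{7}{5} + 4 \left(- \frac{1}{15}\right)\right) = 2 - \left(- \frac{7}{5} - \frac{4}{15}\right) = 2 - - \frac{5}{3} = 2 + \frac{5}{3} = \frac{11}{3} \approx 3.6667$)
$\left(-121 + 0 \left(-5 - 2\right)\right) K = \left(-121 + 0 \left(-5 - 2\right)\right) \frac{11}{3} = \left(-121 + 0 \left(-7\right)\right) \frac{11}{3} = \left(-121 + 0\right) \frac{11}{3} = \left(-121\right) \frac{11}{3} = - \frac{1331}{3}$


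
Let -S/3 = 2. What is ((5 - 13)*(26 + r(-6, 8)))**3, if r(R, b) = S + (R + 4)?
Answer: -2985984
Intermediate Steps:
S = -6 (S = -3*2 = -6)
r(R, b) = -2 + R (r(R, b) = -6 + (R + 4) = -6 + (4 + R) = -2 + R)
((5 - 13)*(26 + r(-6, 8)))**3 = ((5 - 13)*(26 + (-2 - 6)))**3 = (-8*(26 - 8))**3 = (-8*18)**3 = (-144)**3 = -2985984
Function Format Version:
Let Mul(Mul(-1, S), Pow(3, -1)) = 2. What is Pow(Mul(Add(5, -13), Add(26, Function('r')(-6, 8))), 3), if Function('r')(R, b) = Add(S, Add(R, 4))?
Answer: -2985984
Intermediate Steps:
S = -6 (S = Mul(-3, 2) = -6)
Function('r')(R, b) = Add(-2, R) (Function('r')(R, b) = Add(-6, Add(R, 4)) = Add(-6, Add(4, R)) = Add(-2, R))
Pow(Mul(Add(5, -13), Add(26, Function('r')(-6, 8))), 3) = Pow(Mul(Add(5, -13), Add(26, Add(-2, -6))), 3) = Pow(Mul(-8, Add(26, -8)), 3) = Pow(Mul(-8, 18), 3) = Pow(-144, 3) = -2985984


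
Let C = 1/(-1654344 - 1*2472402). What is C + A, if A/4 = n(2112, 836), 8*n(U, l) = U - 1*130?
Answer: 4089605285/4126746 ≈ 991.00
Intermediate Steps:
n(U, l) = -65/4 + U/8 (n(U, l) = (U - 1*130)/8 = (U - 130)/8 = (-130 + U)/8 = -65/4 + U/8)
C = -1/4126746 (C = 1/(-1654344 - 2472402) = 1/(-4126746) = -1/4126746 ≈ -2.4232e-7)
A = 991 (A = 4*(-65/4 + (⅛)*2112) = 4*(-65/4 + 264) = 4*(991/4) = 991)
C + A = -1/4126746 + 991 = 4089605285/4126746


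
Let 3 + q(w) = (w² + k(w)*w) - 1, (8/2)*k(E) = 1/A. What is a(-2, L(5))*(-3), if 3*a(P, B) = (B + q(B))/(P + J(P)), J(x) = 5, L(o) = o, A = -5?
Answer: -103/12 ≈ -8.5833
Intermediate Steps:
k(E) = -1/20 (k(E) = (¼)/(-5) = (¼)*(-⅕) = -1/20)
q(w) = -4 + w² - w/20 (q(w) = -3 + ((w² - w/20) - 1) = -3 + (-1 + w² - w/20) = -4 + w² - w/20)
a(P, B) = (-4 + B² + 19*B/20)/(3*(5 + P)) (a(P, B) = ((B + (-4 + B² - B/20))/(P + 5))/3 = ((-4 + B² + 19*B/20)/(5 + P))/3 = (-4 + B² + 19*B/20)/(3*(5 + P)))
a(-2, L(5))*(-3) = ((-80 + 19*5 + 20*5²)/(60*(5 - 2)))*(-3) = ((1/60)*(-80 + 95 + 20*25)/3)*(-3) = ((1/60)*(⅓)*(-80 + 95 + 500))*(-3) = ((1/60)*(⅓)*515)*(-3) = (103/36)*(-3) = -103/12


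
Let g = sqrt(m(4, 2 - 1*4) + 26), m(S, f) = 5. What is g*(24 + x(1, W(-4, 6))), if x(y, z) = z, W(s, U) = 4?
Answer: 28*sqrt(31) ≈ 155.90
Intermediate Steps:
g = sqrt(31) (g = sqrt(5 + 26) = sqrt(31) ≈ 5.5678)
g*(24 + x(1, W(-4, 6))) = sqrt(31)*(24 + 4) = sqrt(31)*28 = 28*sqrt(31)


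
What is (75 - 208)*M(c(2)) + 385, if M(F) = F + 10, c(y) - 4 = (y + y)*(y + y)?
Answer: -3605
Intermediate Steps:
c(y) = 4 + 4*y**2 (c(y) = 4 + (y + y)*(y + y) = 4 + (2*y)*(2*y) = 4 + 4*y**2)
M(F) = 10 + F
(75 - 208)*M(c(2)) + 385 = (75 - 208)*(10 + (4 + 4*2**2)) + 385 = -133*(10 + (4 + 4*4)) + 385 = -133*(10 + (4 + 16)) + 385 = -133*(10 + 20) + 385 = -133*30 + 385 = -3990 + 385 = -3605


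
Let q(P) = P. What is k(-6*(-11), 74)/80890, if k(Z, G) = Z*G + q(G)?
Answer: 2479/40445 ≈ 0.061293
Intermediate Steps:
k(Z, G) = G + G*Z (k(Z, G) = Z*G + G = G*Z + G = G + G*Z)
k(-6*(-11), 74)/80890 = (74*(1 - 6*(-11)))/80890 = (74*(1 + 66))*(1/80890) = (74*67)*(1/80890) = 4958*(1/80890) = 2479/40445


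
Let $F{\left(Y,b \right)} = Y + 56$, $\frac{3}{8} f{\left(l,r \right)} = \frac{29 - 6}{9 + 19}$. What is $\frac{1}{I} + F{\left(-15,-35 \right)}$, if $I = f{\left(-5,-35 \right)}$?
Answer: $\frac{1907}{46} \approx 41.457$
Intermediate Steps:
$f{\left(l,r \right)} = \frac{46}{21}$ ($f{\left(l,r \right)} = \frac{8 \frac{29 - 6}{9 + 19}}{3} = \frac{8 \cdot \frac{23}{28}}{3} = \frac{8 \cdot 23 \cdot \frac{1}{28}}{3} = \frac{8}{3} \cdot \frac{23}{28} = \frac{46}{21}$)
$F{\left(Y,b \right)} = 56 + Y$
$I = \frac{46}{21} \approx 2.1905$
$\frac{1}{I} + F{\left(-15,-35 \right)} = \frac{1}{\frac{46}{21}} + \left(56 - 15\right) = \frac{21}{46} + 41 = \frac{1907}{46}$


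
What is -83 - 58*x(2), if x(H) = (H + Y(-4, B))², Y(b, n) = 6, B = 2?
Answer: -3795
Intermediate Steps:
x(H) = (6 + H)² (x(H) = (H + 6)² = (6 + H)²)
-83 - 58*x(2) = -83 - 58*(6 + 2)² = -83 - 58*8² = -83 - 58*64 = -83 - 3712 = -3795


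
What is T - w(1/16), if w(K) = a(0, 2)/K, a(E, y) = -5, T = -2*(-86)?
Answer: 252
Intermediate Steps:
T = 172
w(K) = -5/K
T - w(1/16) = 172 - (-5)/(1/16) = 172 - (-5)/1/16 = 172 - (-5)*16 = 172 - 1*(-80) = 172 + 80 = 252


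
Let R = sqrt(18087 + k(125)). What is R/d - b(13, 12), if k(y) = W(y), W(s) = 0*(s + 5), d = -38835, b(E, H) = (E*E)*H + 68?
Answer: -2096 - sqrt(18087)/38835 ≈ -2096.0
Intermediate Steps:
b(E, H) = 68 + H*E**2 (b(E, H) = E**2*H + 68 = H*E**2 + 68 = 68 + H*E**2)
W(s) = 0 (W(s) = 0*(5 + s) = 0)
k(y) = 0
R = sqrt(18087) (R = sqrt(18087 + 0) = sqrt(18087) ≈ 134.49)
R/d - b(13, 12) = sqrt(18087)/(-38835) - (68 + 12*13**2) = sqrt(18087)*(-1/38835) - (68 + 12*169) = -sqrt(18087)/38835 - (68 + 2028) = -sqrt(18087)/38835 - 1*2096 = -sqrt(18087)/38835 - 2096 = -2096 - sqrt(18087)/38835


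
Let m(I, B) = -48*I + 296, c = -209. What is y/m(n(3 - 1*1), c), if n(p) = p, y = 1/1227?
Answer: 1/245400 ≈ 4.0750e-6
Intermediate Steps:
y = 1/1227 ≈ 0.00081500
m(I, B) = 296 - 48*I
y/m(n(3 - 1*1), c) = 1/(1227*(296 - 48*(3 - 1*1))) = 1/(1227*(296 - 48*(3 - 1))) = 1/(1227*(296 - 48*2)) = 1/(1227*(296 - 96)) = (1/1227)/200 = (1/1227)*(1/200) = 1/245400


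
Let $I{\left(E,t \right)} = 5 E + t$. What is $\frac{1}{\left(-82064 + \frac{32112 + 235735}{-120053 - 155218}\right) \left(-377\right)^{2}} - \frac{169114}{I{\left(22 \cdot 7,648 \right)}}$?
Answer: $- \frac{271487950081101792062}{2276392925569294051} \approx -119.26$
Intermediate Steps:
$I{\left(E,t \right)} = t + 5 E$
$\frac{1}{\left(-82064 + \frac{32112 + 235735}{-120053 - 155218}\right) \left(-377\right)^{2}} - \frac{169114}{I{\left(22 \cdot 7,648 \right)}} = \frac{1}{\left(-82064 + \frac{32112 + 235735}{-120053 - 155218}\right) \left(-377\right)^{2}} - \frac{169114}{648 + 5 \cdot 22 \cdot 7} = \frac{1}{\left(-82064 + \frac{267847}{-275271}\right) 142129} - \frac{169114}{648 + 5 \cdot 154} = \frac{1}{-82064 + 267847 \left(- \frac{1}{275271}\right)} \frac{1}{142129} - \frac{169114}{648 + 770} = \frac{1}{-82064 - \frac{267847}{275271}} \cdot \frac{1}{142129} - \frac{169114}{1418} = \frac{1}{- \frac{22590107191}{275271}} \cdot \frac{1}{142129} - \frac{84557}{709} = \left(- \frac{275271}{22590107191}\right) \frac{1}{142129} - \frac{84557}{709} = - \frac{275271}{3210709344949639} - \frac{84557}{709} = - \frac{271487950081101792062}{2276392925569294051}$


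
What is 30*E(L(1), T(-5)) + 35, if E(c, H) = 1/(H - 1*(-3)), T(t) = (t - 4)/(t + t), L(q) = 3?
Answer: 555/13 ≈ 42.692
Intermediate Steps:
T(t) = (-4 + t)/(2*t) (T(t) = (-4 + t)/((2*t)) = (-4 + t)*(1/(2*t)) = (-4 + t)/(2*t))
E(c, H) = 1/(3 + H) (E(c, H) = 1/(H + 3) = 1/(3 + H))
30*E(L(1), T(-5)) + 35 = 30/(3 + (½)*(-4 - 5)/(-5)) + 35 = 30/(3 + (½)*(-⅕)*(-9)) + 35 = 30/(3 + 9/10) + 35 = 30/(39/10) + 35 = 30*(10/39) + 35 = 100/13 + 35 = 555/13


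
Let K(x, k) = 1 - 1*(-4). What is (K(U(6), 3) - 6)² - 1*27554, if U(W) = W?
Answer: -27553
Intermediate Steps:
K(x, k) = 5 (K(x, k) = 1 + 4 = 5)
(K(U(6), 3) - 6)² - 1*27554 = (5 - 6)² - 1*27554 = (-1)² - 27554 = 1 - 27554 = -27553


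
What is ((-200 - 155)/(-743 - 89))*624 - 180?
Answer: 345/4 ≈ 86.250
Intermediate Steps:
((-200 - 155)/(-743 - 89))*624 - 180 = -355/(-832)*624 - 180 = -355*(-1/832)*624 - 180 = (355/832)*624 - 180 = 1065/4 - 180 = 345/4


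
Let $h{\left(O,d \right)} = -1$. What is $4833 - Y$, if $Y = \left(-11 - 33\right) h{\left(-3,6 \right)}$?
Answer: $4789$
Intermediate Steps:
$Y = 44$ ($Y = \left(-11 - 33\right) \left(-1\right) = \left(-44\right) \left(-1\right) = 44$)
$4833 - Y = 4833 - 44 = 4789$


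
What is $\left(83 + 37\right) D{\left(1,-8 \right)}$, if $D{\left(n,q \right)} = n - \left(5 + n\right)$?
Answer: $-600$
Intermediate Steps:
$D{\left(n,q \right)} = -5$
$\left(83 + 37\right) D{\left(1,-8 \right)} = \left(83 + 37\right) \left(-5\right) = 120 \left(-5\right) = -600$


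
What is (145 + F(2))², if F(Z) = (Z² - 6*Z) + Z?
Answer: 19321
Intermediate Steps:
F(Z) = Z² - 5*Z
(145 + F(2))² = (145 + 2*(-5 + 2))² = (145 + 2*(-3))² = (145 - 6)² = 139² = 19321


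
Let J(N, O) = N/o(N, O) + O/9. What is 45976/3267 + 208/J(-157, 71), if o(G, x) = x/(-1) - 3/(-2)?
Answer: 1433764856/41474565 ≈ 34.570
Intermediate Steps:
o(G, x) = 3/2 - x (o(G, x) = x*(-1) - 3*(-½) = -x + 3/2 = 3/2 - x)
J(N, O) = O/9 + N/(3/2 - O) (J(N, O) = N/(3/2 - O) + O/9 = O/9 + N/(3/2 - O))
45976/3267 + 208/J(-157, 71) = 45976/3267 + 208/(((-18*(-157) + 71*(-3 + 2*71))/(9*(-3 + 2*71)))) = 45976*(1/3267) + 208/(((2826 + 71*(-3 + 142))/(9*(-3 + 142)))) = 45976/3267 + 208/(((⅑)*(2826 + 71*139)/139)) = 45976/3267 + 208/(((⅑)*(1/139)*(2826 + 9869))) = 45976/3267 + 208/(((⅑)*(1/139)*12695)) = 45976/3267 + 208/(12695/1251) = 45976/3267 + 208*(1251/12695) = 45976/3267 + 260208/12695 = 1433764856/41474565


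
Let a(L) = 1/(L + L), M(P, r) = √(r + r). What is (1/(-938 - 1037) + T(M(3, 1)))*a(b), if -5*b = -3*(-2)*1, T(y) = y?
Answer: 1/4740 - 5*√2/12 ≈ -0.58904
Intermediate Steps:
M(P, r) = √2*√r (M(P, r) = √(2*r) = √2*√r)
b = -6/5 (b = -(-3*(-2))/5 = -6/5 ≈ -1.2000)
a(L) = 1/(2*L)
(1/(-938 - 1037) + T(M(3, 1)))*a(b) = (1/(-938 - 1037) + √2*√1)*(1/(2*(-6/5))) = (1/(-1975) + √2*1)*((½)*(-⅚)) = (-1/1975 + √2)*(-5/12) = 1/4740 - 5*√2/12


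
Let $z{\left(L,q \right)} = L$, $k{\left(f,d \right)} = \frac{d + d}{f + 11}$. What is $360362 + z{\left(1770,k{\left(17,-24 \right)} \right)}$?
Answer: $362132$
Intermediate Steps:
$k{\left(f,d \right)} = \frac{2 d}{11 + f}$
$360362 + z{\left(1770,k{\left(17,-24 \right)} \right)} = 360362 + 1770 = 362132$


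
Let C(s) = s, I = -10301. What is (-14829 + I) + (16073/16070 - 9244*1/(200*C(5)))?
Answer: -5049644726/200875 ≈ -25138.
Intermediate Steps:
(-14829 + I) + (16073/16070 - 9244*1/(200*C(5))) = (-14829 - 10301) + (16073/16070 - 9244/((((1*5)*4)*(-2))*(-25))) = -25130 + (16073*(1/16070) - 9244/(((5*4)*(-2))*(-25))) = -25130 + (16073/16070 - 9244/((20*(-2))*(-25))) = -25130 + (16073/16070 - 9244/((-40*(-25)))) = -25130 + (16073/16070 - 9244/1000) = -25130 + (16073/16070 - 9244*1/1000) = -25130 + (16073/16070 - 2311/250) = -25130 - 1655976/200875 = -5049644726/200875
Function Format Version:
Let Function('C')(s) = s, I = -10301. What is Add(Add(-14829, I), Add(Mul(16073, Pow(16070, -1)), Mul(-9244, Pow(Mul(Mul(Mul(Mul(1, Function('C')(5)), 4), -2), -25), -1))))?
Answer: Rational(-5049644726, 200875) ≈ -25138.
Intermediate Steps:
Add(Add(-14829, I), Add(Mul(16073, Pow(16070, -1)), Mul(-9244, Pow(Mul(Mul(Mul(Mul(1, Function('C')(5)), 4), -2), -25), -1)))) = Add(Add(-14829, -10301), Add(Mul(16073, Pow(16070, -1)), Mul(-9244, Pow(Mul(Mul(Mul(Mul(1, 5), 4), -2), -25), -1)))) = Add(-25130, Add(Mul(16073, Rational(1, 16070)), Mul(-9244, Pow(Mul(Mul(Mul(5, 4), -2), -25), -1)))) = Add(-25130, Add(Rational(16073, 16070), Mul(-9244, Pow(Mul(Mul(20, -2), -25), -1)))) = Add(-25130, Add(Rational(16073, 16070), Mul(-9244, Pow(Mul(-40, -25), -1)))) = Add(-25130, Add(Rational(16073, 16070), Mul(-9244, Pow(1000, -1)))) = Add(-25130, Add(Rational(16073, 16070), Mul(-9244, Rational(1, 1000)))) = Add(-25130, Add(Rational(16073, 16070), Rational(-2311, 250))) = Add(-25130, Rational(-1655976, 200875)) = Rational(-5049644726, 200875)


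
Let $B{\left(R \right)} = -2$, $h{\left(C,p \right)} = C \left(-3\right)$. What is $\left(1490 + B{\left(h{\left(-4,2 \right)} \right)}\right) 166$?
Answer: $247008$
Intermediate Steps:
$h{\left(C,p \right)} = - 3 C$
$\left(1490 + B{\left(h{\left(-4,2 \right)} \right)}\right) 166 = \left(1490 - 2\right) 166 = 1488 \cdot 166 = 247008$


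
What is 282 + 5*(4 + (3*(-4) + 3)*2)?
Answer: 212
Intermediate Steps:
282 + 5*(4 + (3*(-4) + 3)*2) = 282 + 5*(4 + (-12 + 3)*2) = 282 + 5*(4 - 9*2) = 282 + 5*(4 - 18) = 282 + 5*(-14) = 282 - 70 = 212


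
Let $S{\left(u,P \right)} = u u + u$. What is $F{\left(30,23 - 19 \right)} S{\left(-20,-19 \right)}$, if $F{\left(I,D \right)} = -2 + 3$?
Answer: $380$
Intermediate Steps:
$F{\left(I,D \right)} = 1$
$S{\left(u,P \right)} = u + u^{2}$ ($S{\left(u,P \right)} = u^{2} + u = u + u^{2}$)
$F{\left(30,23 - 19 \right)} S{\left(-20,-19 \right)} = 1 \left(- 20 \left(1 - 20\right)\right) = 1 \left(\left(-20\right) \left(-19\right)\right) = 1 \cdot 380 = 380$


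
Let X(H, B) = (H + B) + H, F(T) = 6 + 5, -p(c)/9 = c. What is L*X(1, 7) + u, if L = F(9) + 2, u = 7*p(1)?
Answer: 54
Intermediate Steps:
p(c) = -9*c
F(T) = 11
X(H, B) = B + 2*H (X(H, B) = (B + H) + H = B + 2*H)
u = -63 (u = 7*(-9*1) = 7*(-9) = -63)
L = 13 (L = 11 + 2 = 13)
L*X(1, 7) + u = 13*(7 + 2*1) - 63 = 13*(7 + 2) - 63 = 13*9 - 63 = 117 - 63 = 54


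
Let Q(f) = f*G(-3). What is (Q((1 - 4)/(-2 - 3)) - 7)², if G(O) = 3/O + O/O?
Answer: 49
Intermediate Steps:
G(O) = 1 + 3/O (G(O) = 3/O + 1 = 1 + 3/O)
Q(f) = 0 (Q(f) = f*((3 - 3)/(-3)) = f*(-⅓*0) = f*0 = 0)
(Q((1 - 4)/(-2 - 3)) - 7)² = (0 - 7)² = (-7)² = 49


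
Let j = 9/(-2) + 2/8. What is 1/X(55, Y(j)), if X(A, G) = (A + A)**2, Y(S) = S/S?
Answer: 1/12100 ≈ 8.2645e-5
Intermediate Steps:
j = -17/4 (j = 9*(-1/2) + 2*(1/8) = -9/2 + 1/4 = -17/4 ≈ -4.2500)
Y(S) = 1
X(A, G) = 4*A**2 (X(A, G) = (2*A)**2 = 4*A**2)
1/X(55, Y(j)) = 1/(4*55**2) = 1/(4*3025) = 1/12100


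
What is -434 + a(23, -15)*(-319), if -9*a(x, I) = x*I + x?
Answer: -106624/9 ≈ -11847.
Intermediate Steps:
a(x, I) = -x/9 - I*x/9 (a(x, I) = -(x*I + x)/9 = -(I*x + x)/9 = -(x + I*x)/9 = -x/9 - I*x/9)
-434 + a(23, -15)*(-319) = -434 - ⅑*23*(1 - 15)*(-319) = -434 - ⅑*23*(-14)*(-319) = -434 + (322/9)*(-319) = -434 - 102718/9 = -106624/9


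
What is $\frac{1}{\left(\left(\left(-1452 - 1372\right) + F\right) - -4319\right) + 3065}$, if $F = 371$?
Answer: $\frac{1}{4931} \approx 0.0002028$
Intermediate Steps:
$\frac{1}{\left(\left(\left(-1452 - 1372\right) + F\right) - -4319\right) + 3065} = \frac{1}{\left(\left(\left(-1452 - 1372\right) + 371\right) - -4319\right) + 3065} = \frac{1}{\left(\left(-2824 + 371\right) + 4319\right) + 3065} = \frac{1}{\left(-2453 + 4319\right) + 3065} = \frac{1}{1866 + 3065} = \frac{1}{4931}$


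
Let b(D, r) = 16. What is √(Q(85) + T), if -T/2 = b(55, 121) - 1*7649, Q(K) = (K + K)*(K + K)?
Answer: √44166 ≈ 210.16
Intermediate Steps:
Q(K) = 4*K² (Q(K) = (2*K)*(2*K) = 4*K²)
T = 15266 (T = -2*(16 - 1*7649) = -2*(16 - 7649) = -2*(-7633) = 15266)
√(Q(85) + T) = √(4*85² + 15266) = √(4*7225 + 15266) = √(28900 + 15266) = √44166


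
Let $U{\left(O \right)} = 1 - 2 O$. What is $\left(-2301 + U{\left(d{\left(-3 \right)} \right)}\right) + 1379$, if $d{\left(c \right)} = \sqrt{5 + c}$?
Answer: $-921 - 2 \sqrt{2} \approx -923.83$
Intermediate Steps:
$\left(-2301 + U{\left(d{\left(-3 \right)} \right)}\right) + 1379 = \left(-2301 + \left(1 - 2 \sqrt{5 - 3}\right)\right) + 1379 = \left(-2301 + \left(1 - 2 \sqrt{2}\right)\right) + 1379 = \left(-2300 - 2 \sqrt{2}\right) + 1379 = -921 - 2 \sqrt{2}$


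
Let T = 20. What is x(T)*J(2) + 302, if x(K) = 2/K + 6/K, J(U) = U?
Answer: 1514/5 ≈ 302.80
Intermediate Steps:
x(K) = 8/K
x(T)*J(2) + 302 = (8/20)*2 + 302 = (8*(1/20))*2 + 302 = (⅖)*2 + 302 = ⅘ + 302 = 1514/5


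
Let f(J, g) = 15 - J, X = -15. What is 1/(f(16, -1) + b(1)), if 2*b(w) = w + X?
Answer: -⅛ ≈ -0.12500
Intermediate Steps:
b(w) = -15/2 + w/2 (b(w) = (w - 15)/2 = (-15 + w)/2 = -15/2 + w/2)
1/(f(16, -1) + b(1)) = 1/((15 - 1*16) + (-15/2 + (½)*1)) = 1/((15 - 16) + (-15/2 + ½)) = 1/(-1 - 7) = 1/(-8) = -⅛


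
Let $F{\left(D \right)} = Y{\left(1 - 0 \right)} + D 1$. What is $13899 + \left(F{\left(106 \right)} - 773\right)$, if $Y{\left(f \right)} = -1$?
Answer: $13231$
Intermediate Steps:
$F{\left(D \right)} = -1 + D$ ($F{\left(D \right)} = -1 + D 1 = -1 + D$)
$13899 + \left(F{\left(106 \right)} - 773\right) = 13899 + \left(\left(-1 + 106\right) - 773\right) = 13899 + \left(105 - 773\right) = 13899 - 668 = 13231$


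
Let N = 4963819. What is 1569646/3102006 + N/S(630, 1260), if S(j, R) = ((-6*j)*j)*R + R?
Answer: 111771988244503/221613419591820 ≈ 0.50436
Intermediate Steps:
S(j, R) = R - 6*R*j² (S(j, R) = (-6*j²)*R + R = -6*R*j² + R = R - 6*R*j²)
1569646/3102006 + N/S(630, 1260) = 1569646/3102006 + 4963819/((1260*(1 - 6*630²))) = 1569646*(1/3102006) + 4963819/((1260*(1 - 6*396900))) = 784823/1551003 + 4963819/((1260*(1 - 2381400))) = 784823/1551003 + 4963819/((1260*(-2381399))) = 784823/1551003 + 4963819/(-3000562740) = 784823/1551003 + 4963819*(-1/3000562740) = 784823/1551003 - 709117/428651820 = 111771988244503/221613419591820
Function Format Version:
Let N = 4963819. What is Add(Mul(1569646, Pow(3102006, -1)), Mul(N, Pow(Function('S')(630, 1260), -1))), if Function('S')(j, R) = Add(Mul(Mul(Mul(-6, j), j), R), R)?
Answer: Rational(111771988244503, 221613419591820) ≈ 0.50436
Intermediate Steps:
Function('S')(j, R) = Add(R, Mul(-6, R, Pow(j, 2))) (Function('S')(j, R) = Add(Mul(Mul(-6, Pow(j, 2)), R), R) = Add(Mul(-6, R, Pow(j, 2)), R) = Add(R, Mul(-6, R, Pow(j, 2))))
Add(Mul(1569646, Pow(3102006, -1)), Mul(N, Pow(Function('S')(630, 1260), -1))) = Add(Mul(1569646, Pow(3102006, -1)), Mul(4963819, Pow(Mul(1260, Add(1, Mul(-6, Pow(630, 2)))), -1))) = Add(Mul(1569646, Rational(1, 3102006)), Mul(4963819, Pow(Mul(1260, Add(1, Mul(-6, 396900))), -1))) = Add(Rational(784823, 1551003), Mul(4963819, Pow(Mul(1260, Add(1, -2381400)), -1))) = Add(Rational(784823, 1551003), Mul(4963819, Pow(Mul(1260, -2381399), -1))) = Add(Rational(784823, 1551003), Mul(4963819, Pow(-3000562740, -1))) = Add(Rational(784823, 1551003), Mul(4963819, Rational(-1, 3000562740))) = Add(Rational(784823, 1551003), Rational(-709117, 428651820)) = Rational(111771988244503, 221613419591820)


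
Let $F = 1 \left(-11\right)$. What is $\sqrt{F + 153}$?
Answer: $\sqrt{142} \approx 11.916$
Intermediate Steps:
$F = -11$
$\sqrt{F + 153} = \sqrt{-11 + 153} = \sqrt{142}$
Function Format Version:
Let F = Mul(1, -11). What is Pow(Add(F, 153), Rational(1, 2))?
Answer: Pow(142, Rational(1, 2)) ≈ 11.916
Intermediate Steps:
F = -11
Pow(Add(F, 153), Rational(1, 2)) = Pow(Add(-11, 153), Rational(1, 2)) = Pow(142, Rational(1, 2))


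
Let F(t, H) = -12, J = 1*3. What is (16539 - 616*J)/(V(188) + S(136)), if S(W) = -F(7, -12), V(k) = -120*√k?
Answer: -4897/75196 - 24485*√47/18799 ≈ -8.9944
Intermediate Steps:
J = 3
S(W) = 12 (S(W) = -1*(-12) = 12)
(16539 - 616*J)/(V(188) + S(136)) = (16539 - 616*3)/(-240*√47 + 12) = (16539 - 1848)/(-240*√47 + 12) = 14691/(-240*√47 + 12) = 14691/(12 - 240*√47)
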